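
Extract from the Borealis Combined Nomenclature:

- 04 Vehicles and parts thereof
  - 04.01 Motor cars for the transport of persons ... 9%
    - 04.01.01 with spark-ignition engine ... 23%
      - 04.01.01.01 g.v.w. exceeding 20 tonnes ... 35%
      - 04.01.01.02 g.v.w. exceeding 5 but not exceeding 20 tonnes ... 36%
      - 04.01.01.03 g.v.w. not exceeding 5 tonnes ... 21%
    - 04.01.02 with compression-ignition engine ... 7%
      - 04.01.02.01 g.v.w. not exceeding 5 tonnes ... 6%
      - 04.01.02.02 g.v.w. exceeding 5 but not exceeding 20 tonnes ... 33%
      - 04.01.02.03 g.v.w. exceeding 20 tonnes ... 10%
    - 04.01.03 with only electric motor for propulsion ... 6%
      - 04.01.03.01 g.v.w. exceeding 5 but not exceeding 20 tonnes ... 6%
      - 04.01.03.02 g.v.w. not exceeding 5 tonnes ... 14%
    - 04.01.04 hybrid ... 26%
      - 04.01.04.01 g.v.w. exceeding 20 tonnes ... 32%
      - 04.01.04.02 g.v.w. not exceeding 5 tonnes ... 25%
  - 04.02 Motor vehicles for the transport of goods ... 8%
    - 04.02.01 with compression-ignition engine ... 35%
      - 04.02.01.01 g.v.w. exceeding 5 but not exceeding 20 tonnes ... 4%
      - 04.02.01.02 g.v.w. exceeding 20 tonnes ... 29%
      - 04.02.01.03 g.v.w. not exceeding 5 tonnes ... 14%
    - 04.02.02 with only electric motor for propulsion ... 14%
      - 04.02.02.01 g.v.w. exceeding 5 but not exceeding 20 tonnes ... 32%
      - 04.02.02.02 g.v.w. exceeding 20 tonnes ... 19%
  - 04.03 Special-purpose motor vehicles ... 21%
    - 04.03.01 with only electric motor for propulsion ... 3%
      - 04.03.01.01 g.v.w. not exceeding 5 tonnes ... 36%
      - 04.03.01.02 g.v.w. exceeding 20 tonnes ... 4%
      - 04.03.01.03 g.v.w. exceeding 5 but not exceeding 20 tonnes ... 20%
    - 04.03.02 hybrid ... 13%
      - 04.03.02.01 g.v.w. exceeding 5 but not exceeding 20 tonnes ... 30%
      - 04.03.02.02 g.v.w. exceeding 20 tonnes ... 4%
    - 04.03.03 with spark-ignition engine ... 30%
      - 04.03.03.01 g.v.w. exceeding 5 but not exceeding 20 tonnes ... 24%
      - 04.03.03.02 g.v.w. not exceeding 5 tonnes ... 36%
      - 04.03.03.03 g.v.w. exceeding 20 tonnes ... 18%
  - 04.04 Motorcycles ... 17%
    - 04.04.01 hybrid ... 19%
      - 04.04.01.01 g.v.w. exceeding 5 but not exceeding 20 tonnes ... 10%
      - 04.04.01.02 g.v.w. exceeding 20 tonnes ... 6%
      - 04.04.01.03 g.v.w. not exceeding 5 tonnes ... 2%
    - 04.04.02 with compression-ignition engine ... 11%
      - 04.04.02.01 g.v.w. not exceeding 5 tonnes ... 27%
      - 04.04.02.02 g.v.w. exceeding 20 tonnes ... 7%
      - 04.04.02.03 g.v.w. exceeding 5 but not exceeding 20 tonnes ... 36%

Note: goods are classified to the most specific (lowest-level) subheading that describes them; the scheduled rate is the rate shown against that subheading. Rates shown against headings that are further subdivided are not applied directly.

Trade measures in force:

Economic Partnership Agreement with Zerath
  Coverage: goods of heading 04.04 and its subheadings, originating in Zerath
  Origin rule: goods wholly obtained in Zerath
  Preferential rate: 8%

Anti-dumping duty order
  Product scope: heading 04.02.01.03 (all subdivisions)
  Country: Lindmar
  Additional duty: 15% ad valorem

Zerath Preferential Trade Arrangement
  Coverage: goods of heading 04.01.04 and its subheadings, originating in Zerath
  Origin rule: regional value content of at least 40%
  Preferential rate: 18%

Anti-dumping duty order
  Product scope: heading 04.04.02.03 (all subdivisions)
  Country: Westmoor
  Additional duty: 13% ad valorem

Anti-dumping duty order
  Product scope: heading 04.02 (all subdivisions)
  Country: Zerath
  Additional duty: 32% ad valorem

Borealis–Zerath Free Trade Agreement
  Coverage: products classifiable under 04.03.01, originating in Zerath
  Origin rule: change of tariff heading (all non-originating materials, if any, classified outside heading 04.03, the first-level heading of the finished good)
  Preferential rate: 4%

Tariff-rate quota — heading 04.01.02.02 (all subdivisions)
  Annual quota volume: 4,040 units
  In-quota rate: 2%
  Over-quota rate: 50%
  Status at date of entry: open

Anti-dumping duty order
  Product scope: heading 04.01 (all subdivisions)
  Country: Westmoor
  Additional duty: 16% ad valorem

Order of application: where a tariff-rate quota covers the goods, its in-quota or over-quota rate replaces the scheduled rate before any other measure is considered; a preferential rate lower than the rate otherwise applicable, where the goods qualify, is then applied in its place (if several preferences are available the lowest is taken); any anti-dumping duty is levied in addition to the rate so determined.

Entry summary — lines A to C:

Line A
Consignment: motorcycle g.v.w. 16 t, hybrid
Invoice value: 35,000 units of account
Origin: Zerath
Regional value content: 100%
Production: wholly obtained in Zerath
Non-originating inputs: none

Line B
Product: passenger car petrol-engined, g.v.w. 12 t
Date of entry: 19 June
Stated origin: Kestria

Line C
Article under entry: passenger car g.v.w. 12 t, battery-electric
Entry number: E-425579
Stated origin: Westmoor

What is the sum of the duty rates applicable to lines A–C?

Line A: motorcycle → 04.04; hybrid → 04.04.01; g.v.w. 16 t → 04.04.01.01. Scheduled 10%. Zerath agreement on 04.04: wholly obtained → 8% available; Zerath agreement on 04.01.04: 04.04.01.01 not covered; Zerath agreement on 04.03.01: 04.04.01.01 not covered; preferential 8%. → 8%.
Line B: passenger car → 04.01; petrol-engined → 04.01.01; g.v.w. 12 t → 04.01.01.02. Scheduled 36%. No special measure applies. → 36%.
Line C: passenger car → 04.01; battery-electric → 04.01.03; g.v.w. 12 t → 04.01.03.01. Scheduled 6%. anti-dumping (Westmoor, 04.01): +16%; total 6% + 16% = 22%. → 22%.
Sum: 8% + 36% + 22% = 66%.

66%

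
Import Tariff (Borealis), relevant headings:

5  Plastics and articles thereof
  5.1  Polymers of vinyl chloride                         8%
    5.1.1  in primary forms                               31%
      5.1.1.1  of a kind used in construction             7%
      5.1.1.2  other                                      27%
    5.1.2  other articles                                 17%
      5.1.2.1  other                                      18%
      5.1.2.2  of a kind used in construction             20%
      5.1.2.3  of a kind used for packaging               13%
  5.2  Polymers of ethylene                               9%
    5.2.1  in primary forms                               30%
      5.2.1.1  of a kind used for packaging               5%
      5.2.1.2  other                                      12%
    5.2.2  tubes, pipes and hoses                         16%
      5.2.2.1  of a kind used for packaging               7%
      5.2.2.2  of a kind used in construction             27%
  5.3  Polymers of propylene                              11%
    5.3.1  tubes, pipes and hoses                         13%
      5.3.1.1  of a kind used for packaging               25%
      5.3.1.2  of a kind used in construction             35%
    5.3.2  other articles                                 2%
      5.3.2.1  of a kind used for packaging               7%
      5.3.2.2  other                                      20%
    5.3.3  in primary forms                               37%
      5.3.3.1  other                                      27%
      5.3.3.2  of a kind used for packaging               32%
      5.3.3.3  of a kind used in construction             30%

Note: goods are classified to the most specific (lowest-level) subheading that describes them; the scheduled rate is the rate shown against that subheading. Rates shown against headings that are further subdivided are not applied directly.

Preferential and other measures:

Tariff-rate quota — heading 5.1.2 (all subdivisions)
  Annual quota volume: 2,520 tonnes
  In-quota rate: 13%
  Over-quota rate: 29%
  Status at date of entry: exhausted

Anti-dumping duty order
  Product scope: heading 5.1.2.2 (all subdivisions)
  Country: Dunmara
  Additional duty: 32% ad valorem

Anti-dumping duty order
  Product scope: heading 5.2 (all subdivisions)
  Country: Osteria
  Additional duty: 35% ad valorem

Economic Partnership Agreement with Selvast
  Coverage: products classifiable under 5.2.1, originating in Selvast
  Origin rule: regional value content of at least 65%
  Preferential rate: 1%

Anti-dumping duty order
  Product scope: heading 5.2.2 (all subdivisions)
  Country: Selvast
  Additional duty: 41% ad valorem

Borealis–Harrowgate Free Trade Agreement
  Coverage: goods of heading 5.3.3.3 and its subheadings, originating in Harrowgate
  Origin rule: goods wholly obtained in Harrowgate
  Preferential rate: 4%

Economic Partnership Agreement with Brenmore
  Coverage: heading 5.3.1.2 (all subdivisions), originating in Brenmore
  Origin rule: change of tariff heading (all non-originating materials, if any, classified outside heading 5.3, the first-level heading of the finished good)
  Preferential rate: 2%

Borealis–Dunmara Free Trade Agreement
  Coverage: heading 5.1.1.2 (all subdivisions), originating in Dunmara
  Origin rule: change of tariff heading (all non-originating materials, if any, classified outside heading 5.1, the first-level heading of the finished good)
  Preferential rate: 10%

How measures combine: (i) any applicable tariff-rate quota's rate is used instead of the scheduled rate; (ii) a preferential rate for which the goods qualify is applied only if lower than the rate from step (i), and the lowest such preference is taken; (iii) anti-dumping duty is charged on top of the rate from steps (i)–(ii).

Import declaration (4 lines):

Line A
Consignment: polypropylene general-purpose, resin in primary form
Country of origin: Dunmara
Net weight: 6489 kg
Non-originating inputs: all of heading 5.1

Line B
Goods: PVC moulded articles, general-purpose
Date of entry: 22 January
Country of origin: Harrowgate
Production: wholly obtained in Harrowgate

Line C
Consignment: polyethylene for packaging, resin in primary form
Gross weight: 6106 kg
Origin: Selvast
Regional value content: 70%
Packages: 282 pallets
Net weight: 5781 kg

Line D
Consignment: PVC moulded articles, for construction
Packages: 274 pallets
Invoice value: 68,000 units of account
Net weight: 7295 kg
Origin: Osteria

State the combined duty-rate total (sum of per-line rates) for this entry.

Line A: polypropylene → 5.3; resin in primary form → 5.3.3; general-purpose → 5.3.3.1. Scheduled 27%. Dunmara agreement on 5.1.1.2: 5.3.3.1 not covered. → 27%.
Line B: PVC → 5.1; moulded articles → 5.1.2; general-purpose → 5.1.2.1. Scheduled 18%. quota on 5.1.2 exhausted → over-quota 29%; Harrowgate agreement on 5.3.3.3: 5.1.2.1 not covered. → 29%.
Line C: polyethylene → 5.2; resin in primary form → 5.2.1; for packaging → 5.2.1.1. Scheduled 5%. Selvast agreement on 5.2.1: RVC ≥ 65% → 1% available; preferential 1%. → 1%.
Line D: PVC → 5.1; moulded articles → 5.1.2; for construction → 5.1.2.2. Scheduled 20%. quota on 5.1.2 exhausted → over-quota 29%. → 29%.
Sum: 27% + 29% + 1% + 29% = 86%.

86%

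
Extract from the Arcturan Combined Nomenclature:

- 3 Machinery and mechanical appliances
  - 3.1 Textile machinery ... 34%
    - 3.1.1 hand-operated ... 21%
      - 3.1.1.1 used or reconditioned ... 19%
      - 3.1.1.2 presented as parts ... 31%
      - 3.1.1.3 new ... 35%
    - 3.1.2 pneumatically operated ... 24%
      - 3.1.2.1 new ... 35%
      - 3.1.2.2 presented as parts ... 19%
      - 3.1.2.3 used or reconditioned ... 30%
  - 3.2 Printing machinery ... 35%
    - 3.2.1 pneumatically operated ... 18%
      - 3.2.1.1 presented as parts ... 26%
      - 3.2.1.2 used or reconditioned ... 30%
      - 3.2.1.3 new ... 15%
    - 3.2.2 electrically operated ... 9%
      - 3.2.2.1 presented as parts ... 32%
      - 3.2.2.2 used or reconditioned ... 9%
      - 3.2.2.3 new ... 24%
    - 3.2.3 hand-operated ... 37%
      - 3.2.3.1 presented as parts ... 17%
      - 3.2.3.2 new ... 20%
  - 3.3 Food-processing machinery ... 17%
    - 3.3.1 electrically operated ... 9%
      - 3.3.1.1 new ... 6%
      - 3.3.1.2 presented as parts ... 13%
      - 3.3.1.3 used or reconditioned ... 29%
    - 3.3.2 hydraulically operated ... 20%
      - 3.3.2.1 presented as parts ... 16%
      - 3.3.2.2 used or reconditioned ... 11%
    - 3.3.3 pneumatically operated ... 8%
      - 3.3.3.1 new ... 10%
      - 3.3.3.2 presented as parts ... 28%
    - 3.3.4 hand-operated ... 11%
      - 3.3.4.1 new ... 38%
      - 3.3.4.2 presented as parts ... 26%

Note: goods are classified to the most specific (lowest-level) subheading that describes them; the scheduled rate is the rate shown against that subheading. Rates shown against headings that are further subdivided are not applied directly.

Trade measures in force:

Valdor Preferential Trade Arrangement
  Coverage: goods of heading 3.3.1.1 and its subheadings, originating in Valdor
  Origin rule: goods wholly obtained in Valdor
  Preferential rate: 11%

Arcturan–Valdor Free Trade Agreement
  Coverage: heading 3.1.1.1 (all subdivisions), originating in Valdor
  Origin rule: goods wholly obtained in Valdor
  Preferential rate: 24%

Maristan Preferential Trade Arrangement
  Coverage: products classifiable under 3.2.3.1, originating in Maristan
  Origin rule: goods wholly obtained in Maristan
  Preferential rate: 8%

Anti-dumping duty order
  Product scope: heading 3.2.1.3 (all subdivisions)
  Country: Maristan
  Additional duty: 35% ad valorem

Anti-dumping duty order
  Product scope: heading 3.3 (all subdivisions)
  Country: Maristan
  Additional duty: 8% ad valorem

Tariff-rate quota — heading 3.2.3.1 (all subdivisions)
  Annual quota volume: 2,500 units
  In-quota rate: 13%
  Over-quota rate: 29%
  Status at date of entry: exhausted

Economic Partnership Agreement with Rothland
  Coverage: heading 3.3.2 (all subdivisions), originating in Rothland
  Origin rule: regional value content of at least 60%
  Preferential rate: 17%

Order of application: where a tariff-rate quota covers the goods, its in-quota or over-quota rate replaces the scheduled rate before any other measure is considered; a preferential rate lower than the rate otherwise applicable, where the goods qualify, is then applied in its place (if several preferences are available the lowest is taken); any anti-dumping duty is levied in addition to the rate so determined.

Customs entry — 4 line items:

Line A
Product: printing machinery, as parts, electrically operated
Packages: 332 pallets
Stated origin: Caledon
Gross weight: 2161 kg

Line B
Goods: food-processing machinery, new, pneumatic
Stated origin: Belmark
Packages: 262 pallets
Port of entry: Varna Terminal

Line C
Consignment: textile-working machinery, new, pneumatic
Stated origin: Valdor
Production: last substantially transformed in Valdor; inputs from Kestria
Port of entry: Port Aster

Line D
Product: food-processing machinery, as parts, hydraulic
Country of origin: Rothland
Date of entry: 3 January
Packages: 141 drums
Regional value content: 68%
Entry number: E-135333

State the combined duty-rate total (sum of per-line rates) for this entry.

93%

Line A: printing → 3.2; electrically operated → 3.2.2; as parts → 3.2.2.1. Scheduled 32%. No special measure applies. → 32%.
Line B: food-processing → 3.3; pneumatic → 3.3.3; new → 3.3.3.1. Scheduled 10%. No special measure applies. → 10%.
Line C: textile-working → 3.1; pneumatic → 3.1.2; new → 3.1.2.1. Scheduled 35%. Valdor agreement on 3.3.1.1: 3.1.2.1 not covered; Valdor agreement on 3.1.1.1: 3.1.2.1 not covered. → 35%.
Line D: food-processing → 3.3; hydraulic → 3.3.2; as parts → 3.3.2.1. Scheduled 16%. Rothland agreement on 3.3.2: RVC ≥ 60% → 17% available; preference 17% not lower than 16% → no reduction. → 16%.
Sum: 32% + 10% + 35% + 16% = 93%.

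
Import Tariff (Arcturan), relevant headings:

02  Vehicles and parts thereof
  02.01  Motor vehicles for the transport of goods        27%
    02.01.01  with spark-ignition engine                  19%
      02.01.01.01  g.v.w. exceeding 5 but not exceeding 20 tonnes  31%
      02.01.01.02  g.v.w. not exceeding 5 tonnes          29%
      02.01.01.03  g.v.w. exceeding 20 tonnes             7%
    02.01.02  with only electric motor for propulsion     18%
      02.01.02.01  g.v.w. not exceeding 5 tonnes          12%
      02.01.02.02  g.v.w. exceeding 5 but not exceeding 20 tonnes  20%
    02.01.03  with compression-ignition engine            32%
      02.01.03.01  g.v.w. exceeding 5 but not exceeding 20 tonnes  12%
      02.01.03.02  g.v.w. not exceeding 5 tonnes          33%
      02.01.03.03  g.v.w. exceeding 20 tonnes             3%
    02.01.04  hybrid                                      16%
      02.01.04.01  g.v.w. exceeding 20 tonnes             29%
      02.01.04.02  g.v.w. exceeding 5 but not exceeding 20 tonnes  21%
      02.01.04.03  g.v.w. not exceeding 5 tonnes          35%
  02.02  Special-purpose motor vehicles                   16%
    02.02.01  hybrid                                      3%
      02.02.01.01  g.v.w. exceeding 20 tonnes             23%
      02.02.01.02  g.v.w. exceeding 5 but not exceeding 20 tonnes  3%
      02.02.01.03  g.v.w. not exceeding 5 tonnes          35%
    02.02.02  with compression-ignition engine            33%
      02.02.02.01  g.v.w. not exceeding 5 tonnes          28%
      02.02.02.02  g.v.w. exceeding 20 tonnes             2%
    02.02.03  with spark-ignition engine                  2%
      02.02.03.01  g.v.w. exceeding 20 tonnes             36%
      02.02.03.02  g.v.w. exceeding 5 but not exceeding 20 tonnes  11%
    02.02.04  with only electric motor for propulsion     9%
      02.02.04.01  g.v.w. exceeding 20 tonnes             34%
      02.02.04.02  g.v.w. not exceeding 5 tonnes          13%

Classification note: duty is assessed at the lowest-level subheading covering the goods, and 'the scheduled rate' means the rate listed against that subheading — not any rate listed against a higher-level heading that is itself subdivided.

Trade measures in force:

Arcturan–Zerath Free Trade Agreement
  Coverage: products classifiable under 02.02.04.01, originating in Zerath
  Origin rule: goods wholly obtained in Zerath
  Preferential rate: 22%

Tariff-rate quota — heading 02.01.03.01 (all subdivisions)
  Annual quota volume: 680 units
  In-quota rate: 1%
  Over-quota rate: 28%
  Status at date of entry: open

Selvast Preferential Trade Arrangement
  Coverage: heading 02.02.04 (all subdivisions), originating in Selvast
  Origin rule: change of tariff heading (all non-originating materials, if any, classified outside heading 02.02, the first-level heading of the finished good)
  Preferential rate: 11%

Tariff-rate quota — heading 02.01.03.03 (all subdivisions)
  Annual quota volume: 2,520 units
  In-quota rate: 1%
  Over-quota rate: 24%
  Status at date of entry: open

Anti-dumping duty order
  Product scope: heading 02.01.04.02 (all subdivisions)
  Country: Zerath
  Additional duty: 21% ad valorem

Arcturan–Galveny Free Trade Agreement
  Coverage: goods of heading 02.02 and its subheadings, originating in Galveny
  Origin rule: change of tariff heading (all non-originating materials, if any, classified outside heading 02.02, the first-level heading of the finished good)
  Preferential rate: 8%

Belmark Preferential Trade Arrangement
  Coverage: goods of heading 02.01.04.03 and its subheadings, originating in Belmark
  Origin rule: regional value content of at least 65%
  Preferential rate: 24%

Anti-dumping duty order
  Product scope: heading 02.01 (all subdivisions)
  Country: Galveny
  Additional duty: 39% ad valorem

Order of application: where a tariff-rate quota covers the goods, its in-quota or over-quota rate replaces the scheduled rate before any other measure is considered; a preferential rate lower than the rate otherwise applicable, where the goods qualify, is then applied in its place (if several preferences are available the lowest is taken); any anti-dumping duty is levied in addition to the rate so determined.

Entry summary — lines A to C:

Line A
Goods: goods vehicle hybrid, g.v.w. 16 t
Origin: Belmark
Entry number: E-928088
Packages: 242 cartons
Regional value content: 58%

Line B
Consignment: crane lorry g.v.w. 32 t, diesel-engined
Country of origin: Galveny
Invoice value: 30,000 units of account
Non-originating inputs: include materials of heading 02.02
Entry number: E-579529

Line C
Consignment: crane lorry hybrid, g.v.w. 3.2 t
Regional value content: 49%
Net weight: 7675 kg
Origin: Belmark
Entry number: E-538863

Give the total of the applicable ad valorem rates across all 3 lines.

Line A: goods vehicle → 02.01; hybrid → 02.01.04; g.v.w. 16 t → 02.01.04.02. Scheduled 21%. Belmark agreement on 02.01.04.03: 02.01.04.02 not covered. → 21%.
Line B: crane lorry → 02.02; diesel-engined → 02.02.02; g.v.w. 32 t → 02.02.02.02. Scheduled 2%. Galveny agreement on 02.02: CTH not met. → 2%.
Line C: crane lorry → 02.02; hybrid → 02.02.01; g.v.w. 3.2 t → 02.02.01.03. Scheduled 35%. Belmark agreement on 02.01.04.03: 02.02.01.03 not covered. → 35%.
Sum: 21% + 2% + 35% = 58%.

58%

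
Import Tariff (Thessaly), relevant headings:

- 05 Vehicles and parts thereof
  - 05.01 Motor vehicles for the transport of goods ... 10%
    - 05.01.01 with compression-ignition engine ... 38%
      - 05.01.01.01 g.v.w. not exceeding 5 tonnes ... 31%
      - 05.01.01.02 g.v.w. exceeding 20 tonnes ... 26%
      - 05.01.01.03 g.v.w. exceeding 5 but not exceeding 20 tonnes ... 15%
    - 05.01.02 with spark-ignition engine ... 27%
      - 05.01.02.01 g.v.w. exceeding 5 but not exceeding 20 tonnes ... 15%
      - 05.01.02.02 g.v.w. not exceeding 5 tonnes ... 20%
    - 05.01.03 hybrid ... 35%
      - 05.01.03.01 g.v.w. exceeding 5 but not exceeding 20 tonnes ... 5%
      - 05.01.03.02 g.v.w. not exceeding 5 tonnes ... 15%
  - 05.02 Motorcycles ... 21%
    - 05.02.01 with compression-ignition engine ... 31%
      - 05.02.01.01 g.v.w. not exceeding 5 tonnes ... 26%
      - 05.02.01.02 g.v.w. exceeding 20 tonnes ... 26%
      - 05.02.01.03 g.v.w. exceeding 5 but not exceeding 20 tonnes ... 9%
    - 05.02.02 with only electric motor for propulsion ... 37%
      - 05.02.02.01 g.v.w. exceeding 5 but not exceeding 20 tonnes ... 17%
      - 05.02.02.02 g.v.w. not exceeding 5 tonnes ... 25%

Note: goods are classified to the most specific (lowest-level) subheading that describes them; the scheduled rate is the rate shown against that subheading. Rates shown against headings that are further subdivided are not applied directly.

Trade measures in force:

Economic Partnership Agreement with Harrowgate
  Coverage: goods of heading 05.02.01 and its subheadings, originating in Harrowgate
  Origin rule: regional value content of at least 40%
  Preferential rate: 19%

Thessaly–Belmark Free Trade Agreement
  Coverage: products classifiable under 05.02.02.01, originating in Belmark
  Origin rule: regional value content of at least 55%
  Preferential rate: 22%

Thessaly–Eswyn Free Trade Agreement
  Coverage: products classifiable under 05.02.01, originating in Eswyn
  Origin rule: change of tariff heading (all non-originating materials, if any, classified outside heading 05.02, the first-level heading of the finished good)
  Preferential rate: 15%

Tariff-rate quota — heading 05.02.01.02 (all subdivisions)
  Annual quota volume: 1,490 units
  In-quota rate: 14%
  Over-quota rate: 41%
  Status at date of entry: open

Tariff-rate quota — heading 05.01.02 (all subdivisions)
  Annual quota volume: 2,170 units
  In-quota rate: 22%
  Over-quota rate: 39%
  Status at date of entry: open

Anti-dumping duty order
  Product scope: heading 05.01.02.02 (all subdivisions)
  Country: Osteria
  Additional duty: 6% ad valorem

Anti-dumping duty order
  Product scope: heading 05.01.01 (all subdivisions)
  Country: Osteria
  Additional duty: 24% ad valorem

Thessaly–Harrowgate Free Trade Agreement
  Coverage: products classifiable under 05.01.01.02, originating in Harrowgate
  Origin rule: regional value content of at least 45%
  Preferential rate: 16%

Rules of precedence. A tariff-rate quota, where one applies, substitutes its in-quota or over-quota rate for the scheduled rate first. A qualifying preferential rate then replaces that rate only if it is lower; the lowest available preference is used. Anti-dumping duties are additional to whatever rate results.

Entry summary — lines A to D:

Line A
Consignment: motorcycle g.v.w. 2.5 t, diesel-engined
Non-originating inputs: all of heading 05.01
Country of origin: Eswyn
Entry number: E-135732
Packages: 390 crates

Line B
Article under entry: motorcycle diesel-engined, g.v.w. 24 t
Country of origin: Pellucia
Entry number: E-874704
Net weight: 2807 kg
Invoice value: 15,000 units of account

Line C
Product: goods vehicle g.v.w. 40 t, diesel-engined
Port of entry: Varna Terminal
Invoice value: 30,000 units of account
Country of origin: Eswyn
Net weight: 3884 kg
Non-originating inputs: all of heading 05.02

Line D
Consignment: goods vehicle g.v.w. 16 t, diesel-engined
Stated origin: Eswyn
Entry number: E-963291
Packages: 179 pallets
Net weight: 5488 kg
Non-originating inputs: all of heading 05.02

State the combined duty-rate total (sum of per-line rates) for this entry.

Line A: motorcycle → 05.02; diesel-engined → 05.02.01; g.v.w. 2.5 t → 05.02.01.01. Scheduled 26%. Eswyn agreement on 05.02.01: CTH met → 15% available; preferential 15%. → 15%.
Line B: motorcycle → 05.02; diesel-engined → 05.02.01; g.v.w. 24 t → 05.02.01.02. Scheduled 26%. quota on 05.02.01.02 open → in-quota 14%. → 14%.
Line C: goods vehicle → 05.01; diesel-engined → 05.01.01; g.v.w. 40 t → 05.01.01.02. Scheduled 26%. Eswyn agreement on 05.02.01: 05.01.01.02 not covered. → 26%.
Line D: goods vehicle → 05.01; diesel-engined → 05.01.01; g.v.w. 16 t → 05.01.01.03. Scheduled 15%. Eswyn agreement on 05.02.01: 05.01.01.03 not covered. → 15%.
Sum: 15% + 14% + 26% + 15% = 70%.

70%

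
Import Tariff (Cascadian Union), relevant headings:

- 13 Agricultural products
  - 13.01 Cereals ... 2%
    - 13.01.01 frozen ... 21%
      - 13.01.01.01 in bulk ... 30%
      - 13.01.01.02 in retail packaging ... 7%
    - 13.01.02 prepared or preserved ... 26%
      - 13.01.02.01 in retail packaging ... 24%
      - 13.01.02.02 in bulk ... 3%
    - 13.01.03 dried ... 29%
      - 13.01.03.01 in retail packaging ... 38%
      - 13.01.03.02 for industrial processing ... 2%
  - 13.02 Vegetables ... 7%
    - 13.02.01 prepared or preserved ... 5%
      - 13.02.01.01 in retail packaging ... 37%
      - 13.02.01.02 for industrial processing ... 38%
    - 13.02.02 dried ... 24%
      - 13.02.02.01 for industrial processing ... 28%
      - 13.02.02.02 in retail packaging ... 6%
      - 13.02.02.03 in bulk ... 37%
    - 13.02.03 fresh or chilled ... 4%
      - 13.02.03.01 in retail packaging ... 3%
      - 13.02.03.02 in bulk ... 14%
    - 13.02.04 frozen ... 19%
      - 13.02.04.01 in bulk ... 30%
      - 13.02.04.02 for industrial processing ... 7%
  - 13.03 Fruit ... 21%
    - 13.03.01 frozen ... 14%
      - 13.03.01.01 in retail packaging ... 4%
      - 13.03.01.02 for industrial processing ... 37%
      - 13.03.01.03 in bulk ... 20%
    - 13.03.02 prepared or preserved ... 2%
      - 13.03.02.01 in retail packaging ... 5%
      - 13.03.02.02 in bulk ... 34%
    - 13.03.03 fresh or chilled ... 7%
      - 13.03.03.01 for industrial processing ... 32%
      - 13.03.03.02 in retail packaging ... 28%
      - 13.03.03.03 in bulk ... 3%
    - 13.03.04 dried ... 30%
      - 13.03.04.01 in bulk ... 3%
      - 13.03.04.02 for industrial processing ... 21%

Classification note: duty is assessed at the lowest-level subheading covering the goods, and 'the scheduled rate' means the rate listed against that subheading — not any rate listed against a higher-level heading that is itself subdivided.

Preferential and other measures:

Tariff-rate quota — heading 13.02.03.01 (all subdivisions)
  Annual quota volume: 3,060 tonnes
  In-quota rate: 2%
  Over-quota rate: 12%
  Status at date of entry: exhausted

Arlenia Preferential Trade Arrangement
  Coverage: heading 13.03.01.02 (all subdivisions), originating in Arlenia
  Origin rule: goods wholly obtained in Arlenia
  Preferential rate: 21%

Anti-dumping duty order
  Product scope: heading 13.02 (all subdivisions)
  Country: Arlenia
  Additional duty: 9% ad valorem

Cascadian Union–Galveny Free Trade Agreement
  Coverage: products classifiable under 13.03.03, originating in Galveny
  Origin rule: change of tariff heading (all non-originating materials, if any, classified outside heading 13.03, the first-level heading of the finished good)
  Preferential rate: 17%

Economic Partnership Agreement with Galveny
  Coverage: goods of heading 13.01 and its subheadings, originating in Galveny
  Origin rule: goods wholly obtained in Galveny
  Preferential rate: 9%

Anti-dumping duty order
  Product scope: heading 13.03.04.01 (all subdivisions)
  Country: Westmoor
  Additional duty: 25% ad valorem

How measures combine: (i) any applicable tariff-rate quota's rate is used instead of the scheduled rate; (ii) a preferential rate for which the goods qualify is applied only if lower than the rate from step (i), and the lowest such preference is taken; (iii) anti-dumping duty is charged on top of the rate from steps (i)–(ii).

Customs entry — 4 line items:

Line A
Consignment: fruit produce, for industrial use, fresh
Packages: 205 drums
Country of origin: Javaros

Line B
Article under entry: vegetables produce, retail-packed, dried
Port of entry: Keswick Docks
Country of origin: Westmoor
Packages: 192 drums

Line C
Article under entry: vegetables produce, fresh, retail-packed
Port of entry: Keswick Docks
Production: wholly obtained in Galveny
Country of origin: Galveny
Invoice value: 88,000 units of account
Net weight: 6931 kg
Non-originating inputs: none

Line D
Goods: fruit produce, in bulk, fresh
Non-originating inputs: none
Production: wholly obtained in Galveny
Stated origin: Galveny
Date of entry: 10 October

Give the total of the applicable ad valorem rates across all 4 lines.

Line A: fruit → 13.03; fresh → 13.03.03; for industrial use → 13.03.03.01. Scheduled 32%. No special measure applies. → 32%.
Line B: vegetables → 13.02; dried → 13.02.02; retail-packed → 13.02.02.02. Scheduled 6%. No special measure applies. → 6%.
Line C: vegetables → 13.02; fresh → 13.02.03; retail-packed → 13.02.03.01. Scheduled 3%. quota on 13.02.03.01 exhausted → over-quota 12%; Galveny agreement on 13.03.03: 13.02.03.01 not covered; Galveny agreement on 13.01: 13.02.03.01 not covered. → 12%.
Line D: fruit → 13.03; fresh → 13.03.03; in bulk → 13.03.03.03. Scheduled 3%. Galveny agreement on 13.03.03: CTH met → 17% available; Galveny agreement on 13.01: 13.03.03.03 not covered; preference 17% not lower than 3% → no reduction. → 3%.
Sum: 32% + 6% + 12% + 3% = 53%.

53%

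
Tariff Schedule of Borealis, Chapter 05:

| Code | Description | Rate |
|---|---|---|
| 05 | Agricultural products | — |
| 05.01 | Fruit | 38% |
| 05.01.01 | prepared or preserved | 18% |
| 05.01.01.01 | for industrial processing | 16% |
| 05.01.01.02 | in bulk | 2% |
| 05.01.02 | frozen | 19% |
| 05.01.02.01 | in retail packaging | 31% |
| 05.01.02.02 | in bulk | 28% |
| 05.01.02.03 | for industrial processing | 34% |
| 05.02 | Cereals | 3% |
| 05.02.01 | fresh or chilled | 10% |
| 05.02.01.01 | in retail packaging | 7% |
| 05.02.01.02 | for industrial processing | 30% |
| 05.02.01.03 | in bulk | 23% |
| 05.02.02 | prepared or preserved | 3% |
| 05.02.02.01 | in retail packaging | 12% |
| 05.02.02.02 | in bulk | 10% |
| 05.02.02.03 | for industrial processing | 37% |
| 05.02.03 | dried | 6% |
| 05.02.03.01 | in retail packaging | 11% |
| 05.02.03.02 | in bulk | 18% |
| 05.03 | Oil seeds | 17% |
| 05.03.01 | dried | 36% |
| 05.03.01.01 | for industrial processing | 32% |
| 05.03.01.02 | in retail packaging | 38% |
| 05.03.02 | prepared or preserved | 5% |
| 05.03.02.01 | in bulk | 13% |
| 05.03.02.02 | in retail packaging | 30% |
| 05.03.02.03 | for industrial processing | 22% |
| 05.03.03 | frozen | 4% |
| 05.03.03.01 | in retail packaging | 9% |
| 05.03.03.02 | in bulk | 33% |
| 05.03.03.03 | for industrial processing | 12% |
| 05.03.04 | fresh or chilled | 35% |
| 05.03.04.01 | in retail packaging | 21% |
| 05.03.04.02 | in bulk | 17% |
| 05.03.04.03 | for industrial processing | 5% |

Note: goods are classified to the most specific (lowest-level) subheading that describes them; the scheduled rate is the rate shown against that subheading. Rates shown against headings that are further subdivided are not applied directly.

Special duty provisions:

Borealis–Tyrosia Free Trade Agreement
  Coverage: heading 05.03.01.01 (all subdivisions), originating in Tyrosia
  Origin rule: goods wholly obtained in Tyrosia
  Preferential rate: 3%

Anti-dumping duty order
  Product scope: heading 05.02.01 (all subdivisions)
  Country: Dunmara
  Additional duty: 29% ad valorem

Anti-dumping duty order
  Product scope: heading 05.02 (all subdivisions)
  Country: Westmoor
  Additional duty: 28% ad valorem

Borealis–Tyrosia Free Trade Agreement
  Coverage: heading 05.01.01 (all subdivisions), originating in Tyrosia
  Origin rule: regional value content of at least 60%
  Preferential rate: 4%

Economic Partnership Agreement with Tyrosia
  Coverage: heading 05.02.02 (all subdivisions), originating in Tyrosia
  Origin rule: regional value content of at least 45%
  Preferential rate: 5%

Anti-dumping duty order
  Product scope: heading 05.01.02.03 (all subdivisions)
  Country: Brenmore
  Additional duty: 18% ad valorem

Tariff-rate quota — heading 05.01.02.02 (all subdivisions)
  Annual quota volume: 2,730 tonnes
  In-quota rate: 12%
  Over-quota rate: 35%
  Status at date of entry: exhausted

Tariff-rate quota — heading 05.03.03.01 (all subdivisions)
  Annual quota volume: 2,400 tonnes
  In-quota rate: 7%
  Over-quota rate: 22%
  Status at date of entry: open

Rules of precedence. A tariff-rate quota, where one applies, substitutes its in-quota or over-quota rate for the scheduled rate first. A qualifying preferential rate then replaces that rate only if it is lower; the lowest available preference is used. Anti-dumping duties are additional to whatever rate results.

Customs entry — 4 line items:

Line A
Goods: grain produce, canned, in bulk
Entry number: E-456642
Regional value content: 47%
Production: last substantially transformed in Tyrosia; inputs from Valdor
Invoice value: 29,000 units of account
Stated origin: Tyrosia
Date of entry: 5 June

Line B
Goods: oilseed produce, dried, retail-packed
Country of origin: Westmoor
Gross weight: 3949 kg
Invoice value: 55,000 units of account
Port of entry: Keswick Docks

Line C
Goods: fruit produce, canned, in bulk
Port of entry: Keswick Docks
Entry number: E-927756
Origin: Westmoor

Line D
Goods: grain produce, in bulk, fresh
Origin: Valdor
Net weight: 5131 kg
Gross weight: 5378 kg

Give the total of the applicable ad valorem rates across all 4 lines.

Line A: grain → 05.02; canned → 05.02.02; in bulk → 05.02.02.02. Scheduled 10%. Tyrosia agreement on 05.03.01.01: 05.02.02.02 not covered; Tyrosia agreement on 05.01.01: 05.02.02.02 not covered; Tyrosia agreement on 05.02.02: RVC ≥ 45% → 5% available; preferential 5%. → 5%.
Line B: oilseed → 05.03; dried → 05.03.01; retail-packed → 05.03.01.02. Scheduled 38%. No special measure applies. → 38%.
Line C: fruit → 05.01; canned → 05.01.01; in bulk → 05.01.01.02. Scheduled 2%. No special measure applies. → 2%.
Line D: grain → 05.02; fresh → 05.02.01; in bulk → 05.02.01.03. Scheduled 23%. No special measure applies. → 23%.
Sum: 5% + 38% + 2% + 23% = 68%.

68%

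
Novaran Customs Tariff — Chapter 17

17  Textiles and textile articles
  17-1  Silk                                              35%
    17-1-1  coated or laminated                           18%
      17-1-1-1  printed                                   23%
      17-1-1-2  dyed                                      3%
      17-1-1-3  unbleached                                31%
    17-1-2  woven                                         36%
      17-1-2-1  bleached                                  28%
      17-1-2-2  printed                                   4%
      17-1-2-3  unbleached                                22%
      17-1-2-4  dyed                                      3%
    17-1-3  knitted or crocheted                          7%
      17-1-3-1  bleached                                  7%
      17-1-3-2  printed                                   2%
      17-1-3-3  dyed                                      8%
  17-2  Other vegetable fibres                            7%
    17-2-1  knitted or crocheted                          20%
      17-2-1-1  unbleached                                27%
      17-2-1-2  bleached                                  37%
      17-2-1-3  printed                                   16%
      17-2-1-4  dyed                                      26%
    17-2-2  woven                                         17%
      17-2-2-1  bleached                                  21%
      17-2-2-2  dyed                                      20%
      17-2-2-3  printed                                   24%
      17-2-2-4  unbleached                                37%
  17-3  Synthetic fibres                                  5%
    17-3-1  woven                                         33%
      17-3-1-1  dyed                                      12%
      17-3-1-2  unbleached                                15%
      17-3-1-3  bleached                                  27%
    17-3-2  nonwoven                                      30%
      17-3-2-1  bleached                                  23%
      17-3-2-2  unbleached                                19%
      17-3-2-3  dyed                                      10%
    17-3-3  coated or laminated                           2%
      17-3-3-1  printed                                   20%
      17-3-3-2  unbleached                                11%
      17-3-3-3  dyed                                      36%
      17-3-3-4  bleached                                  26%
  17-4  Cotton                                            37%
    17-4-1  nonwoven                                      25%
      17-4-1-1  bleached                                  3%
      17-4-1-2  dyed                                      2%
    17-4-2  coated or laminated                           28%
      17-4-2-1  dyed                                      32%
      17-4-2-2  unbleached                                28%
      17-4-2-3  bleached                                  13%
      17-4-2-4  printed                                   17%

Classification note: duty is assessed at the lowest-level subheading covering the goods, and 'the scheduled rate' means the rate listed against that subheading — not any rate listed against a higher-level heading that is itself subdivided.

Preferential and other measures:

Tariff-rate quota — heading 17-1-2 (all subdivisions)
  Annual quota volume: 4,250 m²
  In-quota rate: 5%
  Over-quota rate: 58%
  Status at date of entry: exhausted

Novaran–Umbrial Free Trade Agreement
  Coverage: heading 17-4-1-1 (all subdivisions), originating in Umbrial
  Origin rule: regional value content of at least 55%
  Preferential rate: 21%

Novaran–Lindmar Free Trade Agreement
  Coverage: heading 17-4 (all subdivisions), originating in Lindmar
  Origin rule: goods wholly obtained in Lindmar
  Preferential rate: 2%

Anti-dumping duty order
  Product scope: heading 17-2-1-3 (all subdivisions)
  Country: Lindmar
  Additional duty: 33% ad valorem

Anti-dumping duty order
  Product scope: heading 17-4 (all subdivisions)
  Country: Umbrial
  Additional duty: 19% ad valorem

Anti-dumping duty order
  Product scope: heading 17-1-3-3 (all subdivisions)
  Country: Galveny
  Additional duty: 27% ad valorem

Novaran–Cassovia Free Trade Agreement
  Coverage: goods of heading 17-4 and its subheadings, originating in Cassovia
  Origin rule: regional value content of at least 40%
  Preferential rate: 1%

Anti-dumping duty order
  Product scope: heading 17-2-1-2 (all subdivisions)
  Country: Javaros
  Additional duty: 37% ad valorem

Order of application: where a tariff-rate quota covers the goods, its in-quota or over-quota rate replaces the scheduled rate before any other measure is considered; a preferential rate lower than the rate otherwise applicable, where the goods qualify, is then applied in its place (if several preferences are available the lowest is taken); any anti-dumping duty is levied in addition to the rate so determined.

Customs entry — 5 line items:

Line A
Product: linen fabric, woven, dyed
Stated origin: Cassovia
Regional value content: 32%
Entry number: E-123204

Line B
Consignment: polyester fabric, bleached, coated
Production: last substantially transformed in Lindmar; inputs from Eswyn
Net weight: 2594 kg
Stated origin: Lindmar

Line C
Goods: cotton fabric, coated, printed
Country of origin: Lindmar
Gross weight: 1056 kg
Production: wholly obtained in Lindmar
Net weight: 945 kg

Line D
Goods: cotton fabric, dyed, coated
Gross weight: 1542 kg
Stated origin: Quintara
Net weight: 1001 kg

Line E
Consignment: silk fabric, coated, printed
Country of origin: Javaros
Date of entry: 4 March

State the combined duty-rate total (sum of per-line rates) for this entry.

Line A: linen → 17-2; woven → 17-2-2; dyed → 17-2-2-2. Scheduled 20%. Cassovia agreement on 17-4: 17-2-2-2 not covered. → 20%.
Line B: polyester → 17-3; coated → 17-3-3; bleached → 17-3-3-4. Scheduled 26%. Lindmar agreement on 17-4: 17-3-3-4 not covered. → 26%.
Line C: cotton → 17-4; coated → 17-4-2; printed → 17-4-2-4. Scheduled 17%. Lindmar agreement on 17-4: wholly obtained → 2% available; preferential 2%. → 2%.
Line D: cotton → 17-4; coated → 17-4-2; dyed → 17-4-2-1. Scheduled 32%. No special measure applies. → 32%.
Line E: silk → 17-1; coated → 17-1-1; printed → 17-1-1-1. Scheduled 23%. No special measure applies. → 23%.
Sum: 20% + 26% + 2% + 32% + 23% = 103%.

103%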